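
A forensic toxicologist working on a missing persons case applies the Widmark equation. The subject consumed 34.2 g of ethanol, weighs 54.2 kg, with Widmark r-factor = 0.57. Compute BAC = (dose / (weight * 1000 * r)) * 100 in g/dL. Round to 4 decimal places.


Applying the Widmark formula:
BAC = (dose_g / (body_wt * 1000 * r)) * 100
Denominator = 54.2 * 1000 * 0.57 = 30894
BAC = (34.2 / 30894) * 100
BAC = 0.1107 g/dL

0.1107


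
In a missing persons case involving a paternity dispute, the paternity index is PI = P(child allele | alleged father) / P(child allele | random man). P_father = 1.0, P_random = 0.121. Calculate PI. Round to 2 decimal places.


Paternity Index calculation:
PI = P(allele|father) / P(allele|random)
PI = 1.0 / 0.121
PI = 8.26

8.26


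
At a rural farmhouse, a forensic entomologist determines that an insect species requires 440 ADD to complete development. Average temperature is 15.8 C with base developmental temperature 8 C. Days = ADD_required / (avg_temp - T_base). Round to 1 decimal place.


Insect development time:
Effective temperature = avg_temp - T_base = 15.8 - 8 = 7.8 C
Days = ADD / effective_temp = 440 / 7.8 = 56.4 days

56.4


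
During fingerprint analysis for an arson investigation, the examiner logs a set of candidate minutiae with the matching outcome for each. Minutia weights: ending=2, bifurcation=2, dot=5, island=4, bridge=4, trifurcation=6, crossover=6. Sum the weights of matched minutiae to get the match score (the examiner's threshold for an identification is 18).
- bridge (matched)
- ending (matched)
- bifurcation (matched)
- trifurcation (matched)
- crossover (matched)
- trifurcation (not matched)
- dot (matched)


Weighted minutiae match score:
  bridge: matched, +4 (running total 4)
  ending: matched, +2 (running total 6)
  bifurcation: matched, +2 (running total 8)
  trifurcation: matched, +6 (running total 14)
  crossover: matched, +6 (running total 20)
  trifurcation: not matched, +0
  dot: matched, +5 (running total 25)
Total score = 25
Threshold = 18; verdict = identification

25


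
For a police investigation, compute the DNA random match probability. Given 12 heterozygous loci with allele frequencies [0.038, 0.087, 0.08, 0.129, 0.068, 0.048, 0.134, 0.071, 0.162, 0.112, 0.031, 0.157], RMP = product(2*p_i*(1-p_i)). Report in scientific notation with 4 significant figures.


Computing RMP for 12 loci:
Locus 1: 2 * 0.038 * 0.962 = 0.073112
Locus 2: 2 * 0.087 * 0.913 = 0.158862
Locus 3: 2 * 0.08 * 0.92 = 0.1472
Locus 4: 2 * 0.129 * 0.871 = 0.224718
Locus 5: 2 * 0.068 * 0.932 = 0.126752
Locus 6: 2 * 0.048 * 0.952 = 0.091392
Locus 7: 2 * 0.134 * 0.866 = 0.232088
Locus 8: 2 * 0.071 * 0.929 = 0.131918
Locus 9: 2 * 0.162 * 0.838 = 0.271512
Locus 10: 2 * 0.112 * 0.888 = 0.198912
Locus 11: 2 * 0.031 * 0.969 = 0.060078
Locus 12: 2 * 0.157 * 0.843 = 0.264702
RMP = 1.170e-10

1.170e-10


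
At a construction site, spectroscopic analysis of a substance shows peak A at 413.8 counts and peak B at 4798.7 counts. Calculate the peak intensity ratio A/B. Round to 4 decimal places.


Spectral peak ratio:
Peak A = 413.8 counts
Peak B = 4798.7 counts
Ratio = 413.8 / 4798.7 = 0.0862

0.0862


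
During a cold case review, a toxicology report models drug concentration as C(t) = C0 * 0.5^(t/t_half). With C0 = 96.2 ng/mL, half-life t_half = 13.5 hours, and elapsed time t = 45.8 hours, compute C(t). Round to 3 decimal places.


Drug concentration decay:
Number of half-lives = t / t_half = 45.8 / 13.5 = 3.392593
Decay factor = 0.5^3.392593 = 0.09521991
C(t) = 96.2 * 0.09521991 = 9.160 ng/mL

9.160


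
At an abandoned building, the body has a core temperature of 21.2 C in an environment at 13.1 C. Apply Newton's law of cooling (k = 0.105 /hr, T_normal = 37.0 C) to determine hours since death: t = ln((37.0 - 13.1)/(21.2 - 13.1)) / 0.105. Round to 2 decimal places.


Using Newton's law of cooling:
t = ln((T_normal - T_ambient) / (T_body - T_ambient)) / k
T_normal - T_ambient = 23.9
T_body - T_ambient = 8.1
Ratio = 2.950617
ln(ratio) = 1.082014
t = 1.082014 / 0.105 = 10.30 hours

10.30


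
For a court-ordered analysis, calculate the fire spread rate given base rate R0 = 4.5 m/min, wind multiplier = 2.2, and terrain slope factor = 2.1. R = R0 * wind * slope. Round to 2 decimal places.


Fire spread rate calculation:
R = R0 * wind_factor * slope_factor
= 4.5 * 2.2 * 2.1
= 9.9 * 2.1
= 20.79 m/min

20.79


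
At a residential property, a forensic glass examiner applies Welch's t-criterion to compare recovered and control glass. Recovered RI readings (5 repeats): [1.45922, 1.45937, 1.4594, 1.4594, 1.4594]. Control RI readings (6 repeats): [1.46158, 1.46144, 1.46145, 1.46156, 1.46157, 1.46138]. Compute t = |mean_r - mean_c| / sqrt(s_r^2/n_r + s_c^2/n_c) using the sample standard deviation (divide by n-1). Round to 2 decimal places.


Welch's t-criterion for glass RI comparison:
Recovered mean = sum / n_r = 7.29679 / 5 = 1.459358
Control mean = sum / n_c = 8.76898 / 6 = 1.4614967
Recovered sample variance s_r^2 = 6.12e-09
Control sample variance s_c^2 = 7.06667e-09
Welch SE (unpooled) = sqrt(s_r^2/n_r + s_c^2/n_c) = sqrt(1.224e-09 + 1.17778e-09) = sqrt(2.40178e-09) = 4.9008e-05
|mean_r - mean_c| = 0.00213867
t = 0.00213867 / 4.9008e-05 = 43.64

43.64


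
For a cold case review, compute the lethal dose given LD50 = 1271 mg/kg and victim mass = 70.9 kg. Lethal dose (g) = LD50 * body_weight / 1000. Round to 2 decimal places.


Lethal dose calculation:
Lethal dose = LD50 * body_weight / 1000
= 1271 * 70.9 / 1000
= 90113.9 / 1000
= 90.11 g

90.11


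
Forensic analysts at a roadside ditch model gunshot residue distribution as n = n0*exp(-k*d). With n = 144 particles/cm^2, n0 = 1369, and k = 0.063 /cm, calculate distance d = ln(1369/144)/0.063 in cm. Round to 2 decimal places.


GSR distance calculation:
n0/n = 1369 / 144 = 9.506944
ln(n0/n) = 2.252022
d = 2.252022 / 0.063 = 35.75 cm

35.75


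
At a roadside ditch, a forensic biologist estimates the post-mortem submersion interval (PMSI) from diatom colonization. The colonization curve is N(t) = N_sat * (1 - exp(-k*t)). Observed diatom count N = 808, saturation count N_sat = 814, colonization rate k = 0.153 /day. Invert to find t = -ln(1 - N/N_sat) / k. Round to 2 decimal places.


PMSI from diatom colonization curve:
N / N_sat = 808 / 814 = 0.992629
1 - N/N_sat = 0.007371
ln(1 - N/N_sat) = -4.910202
t = -ln(1 - N/N_sat) / k = -(-4.910202) / 0.153 = 32.09 days

32.09


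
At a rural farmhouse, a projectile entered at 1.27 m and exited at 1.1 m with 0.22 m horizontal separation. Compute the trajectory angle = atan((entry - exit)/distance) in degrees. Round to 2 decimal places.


Bullet trajectory angle:
Height difference = 1.27 - 1.1 = 0.17 m
angle = atan(0.17 / 0.22)
angle = atan(0.772727)
angle = 37.69 degrees

37.69


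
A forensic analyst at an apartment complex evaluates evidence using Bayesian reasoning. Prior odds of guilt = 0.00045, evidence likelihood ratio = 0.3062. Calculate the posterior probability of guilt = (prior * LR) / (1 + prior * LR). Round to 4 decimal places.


Bayesian evidence evaluation:
Posterior odds = prior_odds * LR = 0.00045 * 0.3062 = 0.00013779
Posterior probability = posterior_odds / (1 + posterior_odds)
= 0.00013779 / (1 + 0.00013779)
= 0.00013779 / 1.00013779
= 0.0001

0.0001


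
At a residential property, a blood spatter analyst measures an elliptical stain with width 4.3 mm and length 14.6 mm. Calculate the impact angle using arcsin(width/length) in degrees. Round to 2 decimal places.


Blood spatter impact angle calculation:
width / length = 4.3 / 14.6 = 0.294521
angle = arcsin(0.294521)
angle = 17.13 degrees

17.13


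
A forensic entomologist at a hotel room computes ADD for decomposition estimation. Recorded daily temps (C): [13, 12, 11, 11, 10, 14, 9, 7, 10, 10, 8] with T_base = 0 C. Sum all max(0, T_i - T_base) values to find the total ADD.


Computing ADD day by day:
Day 1: max(0, 13 - 0) = 13
Day 2: max(0, 12 - 0) = 12
Day 3: max(0, 11 - 0) = 11
Day 4: max(0, 11 - 0) = 11
Day 5: max(0, 10 - 0) = 10
Day 6: max(0, 14 - 0) = 14
Day 7: max(0, 9 - 0) = 9
Day 8: max(0, 7 - 0) = 7
Day 9: max(0, 10 - 0) = 10
Day 10: max(0, 10 - 0) = 10
Day 11: max(0, 8 - 0) = 8
Total ADD = 115

115


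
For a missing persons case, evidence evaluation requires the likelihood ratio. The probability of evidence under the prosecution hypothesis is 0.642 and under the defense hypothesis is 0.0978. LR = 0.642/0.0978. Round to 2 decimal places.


Likelihood ratio calculation:
LR = P(E|Hp) / P(E|Hd)
LR = 0.642 / 0.0978
LR = 6.56

6.56


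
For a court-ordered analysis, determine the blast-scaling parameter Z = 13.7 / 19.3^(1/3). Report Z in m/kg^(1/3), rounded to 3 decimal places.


Scaled distance calculation:
W^(1/3) = 19.3^(1/3) = 2.682373
Z = R / W^(1/3) = 13.7 / 2.682373
Z = 5.107 m/kg^(1/3)

5.107


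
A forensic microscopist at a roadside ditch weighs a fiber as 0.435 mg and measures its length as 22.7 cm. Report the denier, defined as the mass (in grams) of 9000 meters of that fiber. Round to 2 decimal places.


Denier calculation:
Mass in grams = 0.435 mg / 1000 = 0.000435 g
Length in meters = 22.7 cm / 100 = 0.227 m
Linear density = mass / length = 0.000435 / 0.227 = 0.0019163 g/m
Denier = (g/m) * 9000 = 0.0019163 * 9000 = 17.25

17.25


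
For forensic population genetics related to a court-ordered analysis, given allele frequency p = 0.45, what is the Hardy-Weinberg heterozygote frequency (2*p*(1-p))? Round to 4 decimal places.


Hardy-Weinberg heterozygote frequency:
q = 1 - p = 1 - 0.45 = 0.55
2pq = 2 * 0.45 * 0.55 = 0.4950

0.4950


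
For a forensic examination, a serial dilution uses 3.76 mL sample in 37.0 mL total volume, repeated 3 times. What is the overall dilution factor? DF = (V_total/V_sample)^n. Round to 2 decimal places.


Dilution factor calculation:
Single dilution = V_total / V_sample = 37.0 / 3.76 ≈ 9.840426
Number of dilutions = 3
Total DF = (37.0 / 3.76)^3 (full precision, rounded at the end) = 952.89

952.89


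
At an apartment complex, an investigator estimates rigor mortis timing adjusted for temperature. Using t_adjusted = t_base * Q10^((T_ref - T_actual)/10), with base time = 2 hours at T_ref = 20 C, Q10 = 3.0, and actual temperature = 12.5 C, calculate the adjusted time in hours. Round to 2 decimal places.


Rigor mortis time adjustment:
Exponent = (T_ref - T_actual) / 10 = (20 - 12.5) / 10 = 0.75
Q10 factor = 3.0^0.75 = 2.27951
t_adjusted = 2 * 2.27951 = 4.56 hours

4.56


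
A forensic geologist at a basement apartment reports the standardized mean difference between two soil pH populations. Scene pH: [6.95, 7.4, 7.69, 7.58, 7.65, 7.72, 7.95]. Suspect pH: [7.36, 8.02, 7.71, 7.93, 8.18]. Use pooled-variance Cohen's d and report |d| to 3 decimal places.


Pooled-variance Cohen's d for soil pH comparison:
Scene mean = 52.94 / 7 = 7.562857
Suspect mean = 39.2 / 5 = 7.84
Scene sample variance s_s^2 = 0.100124
Suspect sample variance s_c^2 = 0.10085
Pooled variance = ((n_s-1)*s_s^2 + (n_c-1)*s_c^2) / (n_s + n_c - 2) = 0.100414
Pooled SD = sqrt(0.100414) = 0.316882
Mean difference = -0.277143
|d| = |-0.277143| / 0.316882 = 0.875

0.875


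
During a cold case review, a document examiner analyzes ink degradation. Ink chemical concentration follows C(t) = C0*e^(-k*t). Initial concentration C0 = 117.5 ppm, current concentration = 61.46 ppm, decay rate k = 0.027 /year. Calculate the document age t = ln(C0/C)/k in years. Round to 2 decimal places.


Document age estimation:
C0/C = 117.5 / 61.46 = 1.911813
ln(C0/C) = 0.648052
t = 0.648052 / 0.027 = 24.00 years

24.00


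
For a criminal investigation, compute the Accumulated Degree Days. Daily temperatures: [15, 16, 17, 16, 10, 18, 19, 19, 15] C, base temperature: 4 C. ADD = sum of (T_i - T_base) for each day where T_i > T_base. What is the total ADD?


Computing ADD day by day:
Day 1: max(0, 15 - 4) = 11
Day 2: max(0, 16 - 4) = 12
Day 3: max(0, 17 - 4) = 13
Day 4: max(0, 16 - 4) = 12
Day 5: max(0, 10 - 4) = 6
Day 6: max(0, 18 - 4) = 14
Day 7: max(0, 19 - 4) = 15
Day 8: max(0, 19 - 4) = 15
Day 9: max(0, 15 - 4) = 11
Total ADD = 109

109


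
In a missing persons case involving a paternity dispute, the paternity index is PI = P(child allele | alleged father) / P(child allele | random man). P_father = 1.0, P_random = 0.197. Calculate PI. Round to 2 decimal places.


Paternity Index calculation:
PI = P(allele|father) / P(allele|random)
PI = 1.0 / 0.197
PI = 5.08

5.08


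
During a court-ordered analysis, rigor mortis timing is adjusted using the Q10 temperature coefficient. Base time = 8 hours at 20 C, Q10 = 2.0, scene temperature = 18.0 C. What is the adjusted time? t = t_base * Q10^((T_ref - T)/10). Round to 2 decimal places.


Rigor mortis time adjustment:
Exponent = (T_ref - T_actual) / 10 = (20 - 18.0) / 10 = 0.2
Q10 factor = 2.0^0.2 = 1.1487
t_adjusted = 8 * 1.1487 = 9.19 hours

9.19


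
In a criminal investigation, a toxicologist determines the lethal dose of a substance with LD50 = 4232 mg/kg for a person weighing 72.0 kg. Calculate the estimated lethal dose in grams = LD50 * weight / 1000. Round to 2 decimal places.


Lethal dose calculation:
Lethal dose = LD50 * body_weight / 1000
= 4232 * 72.0 / 1000
= 304704 / 1000
= 304.70 g

304.70


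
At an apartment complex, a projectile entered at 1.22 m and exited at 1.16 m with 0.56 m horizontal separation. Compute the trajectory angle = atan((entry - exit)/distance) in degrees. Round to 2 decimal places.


Bullet trajectory angle:
Height difference = 1.22 - 1.16 = 0.06 m
angle = atan(0.06 / 0.56)
angle = atan(0.107143)
angle = 6.12 degrees

6.12


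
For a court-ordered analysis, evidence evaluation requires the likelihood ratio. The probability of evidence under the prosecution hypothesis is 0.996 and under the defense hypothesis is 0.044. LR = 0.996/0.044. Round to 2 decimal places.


Likelihood ratio calculation:
LR = P(E|Hp) / P(E|Hd)
LR = 0.996 / 0.044
LR = 22.64

22.64


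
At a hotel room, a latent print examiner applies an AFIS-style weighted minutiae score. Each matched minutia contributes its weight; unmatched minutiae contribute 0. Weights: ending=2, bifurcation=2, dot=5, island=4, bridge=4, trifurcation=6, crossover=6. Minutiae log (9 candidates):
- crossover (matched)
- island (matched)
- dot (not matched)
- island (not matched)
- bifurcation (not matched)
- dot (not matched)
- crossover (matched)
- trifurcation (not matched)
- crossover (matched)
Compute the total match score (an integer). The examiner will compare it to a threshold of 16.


Weighted minutiae match score:
  crossover: matched, +6 (running total 6)
  island: matched, +4 (running total 10)
  dot: not matched, +0
  island: not matched, +0
  bifurcation: not matched, +0
  dot: not matched, +0
  crossover: matched, +6 (running total 16)
  trifurcation: not matched, +0
  crossover: matched, +6 (running total 22)
Total score = 22
Threshold = 16; verdict = identification

22


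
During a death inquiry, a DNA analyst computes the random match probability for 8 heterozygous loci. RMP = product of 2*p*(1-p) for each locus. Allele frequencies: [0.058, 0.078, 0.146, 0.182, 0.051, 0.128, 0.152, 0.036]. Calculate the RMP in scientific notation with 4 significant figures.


Computing RMP for 8 loci:
Locus 1: 2 * 0.058 * 0.942 = 0.109272
Locus 2: 2 * 0.078 * 0.922 = 0.143832
Locus 3: 2 * 0.146 * 0.854 = 0.249368
Locus 4: 2 * 0.182 * 0.818 = 0.297752
Locus 5: 2 * 0.051 * 0.949 = 0.096798
Locus 6: 2 * 0.128 * 0.872 = 0.223232
Locus 7: 2 * 0.152 * 0.848 = 0.257792
Locus 8: 2 * 0.036 * 0.964 = 0.069408
RMP = 4.512e-07

4.512e-07


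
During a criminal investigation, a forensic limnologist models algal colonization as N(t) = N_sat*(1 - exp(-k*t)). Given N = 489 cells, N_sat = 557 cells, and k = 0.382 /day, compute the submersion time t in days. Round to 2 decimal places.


PMSI from diatom colonization curve:
N / N_sat = 489 / 557 = 0.877917
1 - N/N_sat = 0.122083
ln(1 - N/N_sat) = -2.103054
t = -ln(1 - N/N_sat) / k = -(-2.103054) / 0.382 = 5.51 days

5.51


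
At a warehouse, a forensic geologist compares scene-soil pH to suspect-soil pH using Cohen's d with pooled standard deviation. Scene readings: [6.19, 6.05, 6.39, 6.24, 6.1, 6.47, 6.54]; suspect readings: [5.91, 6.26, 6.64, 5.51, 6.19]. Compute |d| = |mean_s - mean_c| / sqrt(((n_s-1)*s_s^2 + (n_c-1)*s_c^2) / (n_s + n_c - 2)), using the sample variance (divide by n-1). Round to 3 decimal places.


Pooled-variance Cohen's d for soil pH comparison:
Scene mean = 43.98 / 7 = 6.282857
Suspect mean = 30.51 / 5 = 6.102
Scene sample variance s_s^2 = 0.035124
Suspect sample variance s_c^2 = 0.17737
Pooled variance = ((n_s-1)*s_s^2 + (n_c-1)*s_c^2) / (n_s + n_c - 2) = 0.092022
Pooled SD = sqrt(0.092022) = 0.303351
Mean difference = 0.180857
|d| = |0.180857| / 0.303351 = 0.596

0.596


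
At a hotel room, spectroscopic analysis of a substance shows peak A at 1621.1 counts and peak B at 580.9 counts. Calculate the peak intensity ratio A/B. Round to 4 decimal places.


Spectral peak ratio:
Peak A = 1621.1 counts
Peak B = 580.9 counts
Ratio = 1621.1 / 580.9 = 2.7907

2.7907


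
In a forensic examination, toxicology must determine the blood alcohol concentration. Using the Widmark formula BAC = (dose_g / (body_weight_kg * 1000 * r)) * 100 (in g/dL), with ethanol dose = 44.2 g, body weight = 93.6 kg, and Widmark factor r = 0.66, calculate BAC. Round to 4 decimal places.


Applying the Widmark formula:
BAC = (dose_g / (body_wt * 1000 * r)) * 100
Denominator = 93.6 * 1000 * 0.66 = 61776
BAC = (44.2 / 61776) * 100
BAC = 0.0715 g/dL

0.0715


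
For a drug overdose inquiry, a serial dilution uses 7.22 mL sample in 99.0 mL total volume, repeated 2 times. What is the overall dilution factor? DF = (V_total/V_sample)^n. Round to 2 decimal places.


Dilution factor calculation:
Single dilution = V_total / V_sample = 99.0 / 7.22 ≈ 13.711911
Number of dilutions = 2
Total DF = (99.0 / 7.22)^2 (full precision, rounded at the end) = 188.02

188.02


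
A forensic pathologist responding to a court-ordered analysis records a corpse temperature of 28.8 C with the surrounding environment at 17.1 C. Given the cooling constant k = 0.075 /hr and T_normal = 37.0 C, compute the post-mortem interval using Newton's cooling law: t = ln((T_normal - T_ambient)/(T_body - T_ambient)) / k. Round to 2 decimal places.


Using Newton's law of cooling:
t = ln((T_normal - T_ambient) / (T_body - T_ambient)) / k
T_normal - T_ambient = 19.9
T_body - T_ambient = 11.7
Ratio = 1.700855
ln(ratio) = 0.531131
t = 0.531131 / 0.075 = 7.08 hours

7.08


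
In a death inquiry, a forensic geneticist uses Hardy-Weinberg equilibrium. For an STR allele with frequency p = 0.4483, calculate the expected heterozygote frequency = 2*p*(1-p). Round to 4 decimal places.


Hardy-Weinberg heterozygote frequency:
q = 1 - p = 1 - 0.4483 = 0.5517
2pq = 2 * 0.4483 * 0.5517 = 0.4947

0.4947


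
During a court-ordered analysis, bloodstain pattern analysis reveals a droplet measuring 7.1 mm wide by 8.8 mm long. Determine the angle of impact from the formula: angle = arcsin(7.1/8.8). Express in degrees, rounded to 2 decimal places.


Blood spatter impact angle calculation:
width / length = 7.1 / 8.8 = 0.806818
angle = arcsin(0.806818)
angle = 53.79 degrees

53.79


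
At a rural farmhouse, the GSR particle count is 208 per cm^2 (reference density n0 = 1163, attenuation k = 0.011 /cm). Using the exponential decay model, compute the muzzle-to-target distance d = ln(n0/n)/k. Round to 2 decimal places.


GSR distance calculation:
n0/n = 1163 / 208 = 5.591346
ln(n0/n) = 1.72122
d = 1.72122 / 0.011 = 156.47 cm

156.47


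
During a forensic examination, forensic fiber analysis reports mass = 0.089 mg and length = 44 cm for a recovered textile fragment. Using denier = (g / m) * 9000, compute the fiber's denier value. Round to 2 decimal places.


Denier calculation:
Mass in grams = 0.089 mg / 1000 = 0.000089 g
Length in meters = 44 cm / 100 = 0.44 m
Linear density = mass / length = 0.000089 / 0.44 = 0.00020227 g/m
Denier = (g/m) * 9000 = 0.00020227 * 9000 = 1.82

1.82


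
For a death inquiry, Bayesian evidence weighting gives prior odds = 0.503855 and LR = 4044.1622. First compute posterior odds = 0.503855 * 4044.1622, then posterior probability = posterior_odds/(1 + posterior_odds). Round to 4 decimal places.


Bayesian evidence evaluation:
Posterior odds = prior_odds * LR = 0.503855 * 4044.1622 = 2037.671
Posterior probability = posterior_odds / (1 + posterior_odds)
= 2037.671 / (1 + 2037.671)
= 2037.671 / 2038.671
= 0.9995

0.9995


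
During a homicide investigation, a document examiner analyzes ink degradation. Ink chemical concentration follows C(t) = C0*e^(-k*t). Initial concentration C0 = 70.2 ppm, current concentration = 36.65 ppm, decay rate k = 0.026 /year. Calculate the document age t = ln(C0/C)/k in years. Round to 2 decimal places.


Document age estimation:
C0/C = 70.2 / 36.65 = 1.915416
ln(C0/C) = 0.649935
t = 0.649935 / 0.026 = 25.00 years

25.00


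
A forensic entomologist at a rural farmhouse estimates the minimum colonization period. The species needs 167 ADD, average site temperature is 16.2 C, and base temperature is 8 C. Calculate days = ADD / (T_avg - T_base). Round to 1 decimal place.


Insect development time:
Effective temperature = avg_temp - T_base = 16.2 - 8 = 8.2 C
Days = ADD / effective_temp = 167 / 8.2 = 20.4 days

20.4


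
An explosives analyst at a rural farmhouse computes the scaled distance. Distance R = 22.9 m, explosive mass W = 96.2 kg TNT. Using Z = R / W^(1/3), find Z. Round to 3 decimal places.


Scaled distance calculation:
W^(1/3) = 96.2^(1/3) = 4.582035
Z = R / W^(1/3) = 22.9 / 4.582035
Z = 4.998 m/kg^(1/3)

4.998


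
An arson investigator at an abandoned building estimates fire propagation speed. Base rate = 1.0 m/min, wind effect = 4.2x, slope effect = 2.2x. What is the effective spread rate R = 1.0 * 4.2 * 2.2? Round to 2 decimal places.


Fire spread rate calculation:
R = R0 * wind_factor * slope_factor
= 1.0 * 4.2 * 2.2
= 4.2 * 2.2
= 9.24 m/min

9.24


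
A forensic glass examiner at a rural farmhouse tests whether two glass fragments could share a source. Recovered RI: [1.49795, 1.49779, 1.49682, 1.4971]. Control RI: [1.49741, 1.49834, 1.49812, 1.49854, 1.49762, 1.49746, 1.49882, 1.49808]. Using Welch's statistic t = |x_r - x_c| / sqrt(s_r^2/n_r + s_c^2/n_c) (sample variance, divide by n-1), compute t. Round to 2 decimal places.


Welch's t-criterion for glass RI comparison:
Recovered mean = sum / n_r = 5.98966 / 4 = 1.497415
Control mean = sum / n_c = 11.98439 / 8 = 1.4980487
Recovered sample variance s_r^2 = 2.93367e-07
Control sample variance s_c^2 = 2.66498e-07
Welch SE (unpooled) = sqrt(s_r^2/n_r + s_c^2/n_c) = sqrt(7.33417e-08 + 3.33123e-08) = sqrt(1.06654e-07) = 0.000326579
|mean_r - mean_c| = 0.00063375
t = 0.00063375 / 0.000326579 = 1.94

1.94


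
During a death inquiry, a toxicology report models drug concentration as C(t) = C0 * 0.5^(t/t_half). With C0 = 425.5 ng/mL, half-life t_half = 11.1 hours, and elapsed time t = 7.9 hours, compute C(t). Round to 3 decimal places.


Drug concentration decay:
Number of half-lives = t / t_half = 7.9 / 11.1 = 0.711712
Decay factor = 0.5^0.711712 = 0.61059514
C(t) = 425.5 * 0.61059514 = 259.808 ng/mL

259.808


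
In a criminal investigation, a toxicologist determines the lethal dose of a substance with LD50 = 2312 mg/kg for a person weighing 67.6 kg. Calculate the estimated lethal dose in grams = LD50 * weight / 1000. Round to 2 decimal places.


Lethal dose calculation:
Lethal dose = LD50 * body_weight / 1000
= 2312 * 67.6 / 1000
= 156291.2 / 1000
= 156.29 g

156.29


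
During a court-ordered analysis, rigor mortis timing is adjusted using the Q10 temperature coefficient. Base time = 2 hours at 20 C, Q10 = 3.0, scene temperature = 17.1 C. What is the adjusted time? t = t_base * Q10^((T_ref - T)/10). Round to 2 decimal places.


Rigor mortis time adjustment:
Exponent = (T_ref - T_actual) / 10 = (20 - 17.1) / 10 = 0.29
Q10 factor = 3.0^0.29 = 1.3752
t_adjusted = 2 * 1.3752 = 2.75 hours

2.75


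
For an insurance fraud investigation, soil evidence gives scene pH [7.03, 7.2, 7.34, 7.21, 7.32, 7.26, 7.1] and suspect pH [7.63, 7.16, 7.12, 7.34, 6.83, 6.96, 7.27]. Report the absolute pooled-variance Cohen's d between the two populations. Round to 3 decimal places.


Pooled-variance Cohen's d for soil pH comparison:
Scene mean = 50.46 / 7 = 7.208571
Suspect mean = 50.31 / 7 = 7.187143
Scene sample variance s_s^2 = 0.012681
Suspect sample variance s_c^2 = 0.068457
Pooled variance = ((n_s-1)*s_s^2 + (n_c-1)*s_c^2) / (n_s + n_c - 2) = 0.040569
Pooled SD = sqrt(0.040569) = 0.201417
Mean difference = 0.021429
|d| = |0.021429| / 0.201417 = 0.106

0.106


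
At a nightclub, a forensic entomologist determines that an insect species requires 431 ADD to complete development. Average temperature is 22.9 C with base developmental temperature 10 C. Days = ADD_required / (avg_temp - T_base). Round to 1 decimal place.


Insect development time:
Effective temperature = avg_temp - T_base = 22.9 - 10 = 12.9 C
Days = ADD / effective_temp = 431 / 12.9 = 33.4 days

33.4


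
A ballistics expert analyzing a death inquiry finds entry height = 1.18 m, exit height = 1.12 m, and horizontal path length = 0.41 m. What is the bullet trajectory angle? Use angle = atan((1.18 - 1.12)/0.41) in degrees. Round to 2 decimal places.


Bullet trajectory angle:
Height difference = 1.18 - 1.12 = 0.06 m
angle = atan(0.06 / 0.41)
angle = atan(0.146341)
angle = 8.33 degrees

8.33


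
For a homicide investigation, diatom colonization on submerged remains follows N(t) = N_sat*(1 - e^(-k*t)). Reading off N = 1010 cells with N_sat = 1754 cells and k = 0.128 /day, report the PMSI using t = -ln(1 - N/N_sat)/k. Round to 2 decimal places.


PMSI from diatom colonization curve:
N / N_sat = 1010 / 1754 = 0.575827
1 - N/N_sat = 0.424173
ln(1 - N/N_sat) = -0.857614
t = -ln(1 - N/N_sat) / k = -(-0.857614) / 0.128 = 6.70 days

6.70


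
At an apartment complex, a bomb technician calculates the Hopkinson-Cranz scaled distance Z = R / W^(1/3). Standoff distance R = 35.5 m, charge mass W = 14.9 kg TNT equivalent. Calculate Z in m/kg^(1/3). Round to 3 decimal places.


Scaled distance calculation:
W^(1/3) = 14.9^(1/3) = 2.460719
Z = R / W^(1/3) = 35.5 / 2.460719
Z = 14.427 m/kg^(1/3)

14.427


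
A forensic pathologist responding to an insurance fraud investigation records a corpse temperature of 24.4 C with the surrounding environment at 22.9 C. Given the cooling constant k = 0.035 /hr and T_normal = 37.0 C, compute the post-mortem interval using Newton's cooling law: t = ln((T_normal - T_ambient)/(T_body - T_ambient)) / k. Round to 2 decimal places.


Using Newton's law of cooling:
t = ln((T_normal - T_ambient) / (T_body - T_ambient)) / k
T_normal - T_ambient = 14.1
T_body - T_ambient = 1.5
Ratio = 9.4
ln(ratio) = 2.24071
t = 2.24071 / 0.035 = 64.02 hours

64.02


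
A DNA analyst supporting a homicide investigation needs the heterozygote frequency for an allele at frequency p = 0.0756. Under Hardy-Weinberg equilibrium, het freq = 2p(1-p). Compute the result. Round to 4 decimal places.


Hardy-Weinberg heterozygote frequency:
q = 1 - p = 1 - 0.0756 = 0.9244
2pq = 2 * 0.0756 * 0.9244 = 0.1398

0.1398


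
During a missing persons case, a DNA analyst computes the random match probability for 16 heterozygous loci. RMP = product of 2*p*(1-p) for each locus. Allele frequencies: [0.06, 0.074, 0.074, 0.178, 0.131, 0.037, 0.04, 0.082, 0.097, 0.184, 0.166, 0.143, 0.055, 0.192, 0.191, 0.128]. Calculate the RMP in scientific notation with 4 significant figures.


Computing RMP for 16 loci:
Locus 1: 2 * 0.06 * 0.94 = 0.1128
Locus 2: 2 * 0.074 * 0.926 = 0.137048
Locus 3: 2 * 0.074 * 0.926 = 0.137048
Locus 4: 2 * 0.178 * 0.822 = 0.292632
Locus 5: 2 * 0.131 * 0.869 = 0.227678
Locus 6: 2 * 0.037 * 0.963 = 0.071262
Locus 7: 2 * 0.04 * 0.96 = 0.0768
Locus 8: 2 * 0.082 * 0.918 = 0.150552
Locus 9: 2 * 0.097 * 0.903 = 0.175182
Locus 10: 2 * 0.184 * 0.816 = 0.300288
Locus 11: 2 * 0.166 * 0.834 = 0.276888
Locus 12: 2 * 0.143 * 0.857 = 0.245102
Locus 13: 2 * 0.055 * 0.945 = 0.10395
Locus 14: 2 * 0.192 * 0.808 = 0.310272
Locus 15: 2 * 0.191 * 0.809 = 0.309038
Locus 16: 2 * 0.128 * 0.872 = 0.223232
RMP = 9.239e-13

9.239e-13


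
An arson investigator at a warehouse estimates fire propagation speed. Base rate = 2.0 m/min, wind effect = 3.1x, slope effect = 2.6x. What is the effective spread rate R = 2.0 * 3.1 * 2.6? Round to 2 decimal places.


Fire spread rate calculation:
R = R0 * wind_factor * slope_factor
= 2.0 * 3.1 * 2.6
= 6.2 * 2.6
= 16.12 m/min

16.12


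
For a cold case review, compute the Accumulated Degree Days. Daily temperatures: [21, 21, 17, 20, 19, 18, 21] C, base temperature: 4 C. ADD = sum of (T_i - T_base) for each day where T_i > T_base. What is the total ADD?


Computing ADD day by day:
Day 1: max(0, 21 - 4) = 17
Day 2: max(0, 21 - 4) = 17
Day 3: max(0, 17 - 4) = 13
Day 4: max(0, 20 - 4) = 16
Day 5: max(0, 19 - 4) = 15
Day 6: max(0, 18 - 4) = 14
Day 7: max(0, 21 - 4) = 17
Total ADD = 109

109


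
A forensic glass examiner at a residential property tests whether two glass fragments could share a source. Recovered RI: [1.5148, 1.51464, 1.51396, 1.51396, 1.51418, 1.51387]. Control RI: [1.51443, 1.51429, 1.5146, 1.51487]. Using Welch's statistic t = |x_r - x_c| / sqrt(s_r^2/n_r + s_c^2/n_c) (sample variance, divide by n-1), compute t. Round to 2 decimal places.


Welch's t-criterion for glass RI comparison:
Recovered mean = sum / n_r = 9.08541 / 6 = 1.514235
Control mean = sum / n_c = 6.05819 / 4 = 1.5145475
Recovered sample variance s_r^2 = 1.5415e-07
Control sample variance s_c^2 = 6.22917e-08
Welch SE (unpooled) = sqrt(s_r^2/n_r + s_c^2/n_c) = sqrt(2.56917e-08 + 1.55729e-08) = sqrt(4.12646e-08) = 0.000203137
|mean_r - mean_c| = 0.0003125
t = 0.0003125 / 0.000203137 = 1.54

1.54


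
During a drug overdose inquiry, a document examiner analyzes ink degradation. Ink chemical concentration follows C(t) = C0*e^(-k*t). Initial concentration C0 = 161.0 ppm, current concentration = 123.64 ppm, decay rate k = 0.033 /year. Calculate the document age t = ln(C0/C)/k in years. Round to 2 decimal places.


Document age estimation:
C0/C = 161.0 / 123.64 = 1.302168
ln(C0/C) = 0.264031
t = 0.264031 / 0.033 = 8.00 years

8.00


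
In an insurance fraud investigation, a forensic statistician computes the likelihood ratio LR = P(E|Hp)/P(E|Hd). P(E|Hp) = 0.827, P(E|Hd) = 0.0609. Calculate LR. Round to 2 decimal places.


Likelihood ratio calculation:
LR = P(E|Hp) / P(E|Hd)
LR = 0.827 / 0.0609
LR = 13.58

13.58


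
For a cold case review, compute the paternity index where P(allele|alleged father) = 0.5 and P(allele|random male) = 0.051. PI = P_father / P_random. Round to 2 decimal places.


Paternity Index calculation:
PI = P(allele|father) / P(allele|random)
PI = 0.5 / 0.051
PI = 9.80

9.80


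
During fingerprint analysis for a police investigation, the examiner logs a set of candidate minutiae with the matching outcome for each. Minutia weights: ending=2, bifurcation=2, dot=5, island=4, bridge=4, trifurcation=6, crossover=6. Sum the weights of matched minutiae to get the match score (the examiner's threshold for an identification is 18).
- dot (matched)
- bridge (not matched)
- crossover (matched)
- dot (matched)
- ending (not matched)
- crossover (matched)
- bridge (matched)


Weighted minutiae match score:
  dot: matched, +5 (running total 5)
  bridge: not matched, +0
  crossover: matched, +6 (running total 11)
  dot: matched, +5 (running total 16)
  ending: not matched, +0
  crossover: matched, +6 (running total 22)
  bridge: matched, +4 (running total 26)
Total score = 26
Threshold = 18; verdict = identification

26


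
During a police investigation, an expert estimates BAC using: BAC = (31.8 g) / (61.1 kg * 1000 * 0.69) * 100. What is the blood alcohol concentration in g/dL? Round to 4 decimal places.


Applying the Widmark formula:
BAC = (dose_g / (body_wt * 1000 * r)) * 100
Denominator = 61.1 * 1000 * 0.69 = 42159
BAC = (31.8 / 42159) * 100
BAC = 0.0754 g/dL

0.0754


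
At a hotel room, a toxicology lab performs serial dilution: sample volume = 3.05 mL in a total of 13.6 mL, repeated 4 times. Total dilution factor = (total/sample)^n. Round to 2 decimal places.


Dilution factor calculation:
Single dilution = V_total / V_sample = 13.6 / 3.05 ≈ 4.459016
Number of dilutions = 4
Total DF = (13.6 / 3.05)^4 (full precision, rounded at the end) = 395.33

395.33


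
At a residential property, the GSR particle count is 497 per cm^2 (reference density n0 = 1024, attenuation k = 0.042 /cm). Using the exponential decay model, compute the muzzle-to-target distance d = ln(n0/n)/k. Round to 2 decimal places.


GSR distance calculation:
n0/n = 1024 / 497 = 2.060362
ln(n0/n) = 0.722882
d = 0.722882 / 0.042 = 17.21 cm

17.21


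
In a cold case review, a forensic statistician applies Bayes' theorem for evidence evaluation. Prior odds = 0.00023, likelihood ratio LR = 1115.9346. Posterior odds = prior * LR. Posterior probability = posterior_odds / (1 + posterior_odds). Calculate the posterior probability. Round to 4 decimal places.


Bayesian evidence evaluation:
Posterior odds = prior_odds * LR = 0.00023 * 1115.9346 = 0.256665
Posterior probability = posterior_odds / (1 + posterior_odds)
= 0.256665 / (1 + 0.256665)
= 0.256665 / 1.256665
= 0.2042

0.2042


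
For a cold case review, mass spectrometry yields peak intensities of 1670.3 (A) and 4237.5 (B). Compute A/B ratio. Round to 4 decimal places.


Spectral peak ratio:
Peak A = 1670.3 counts
Peak B = 4237.5 counts
Ratio = 1670.3 / 4237.5 = 0.3942

0.3942


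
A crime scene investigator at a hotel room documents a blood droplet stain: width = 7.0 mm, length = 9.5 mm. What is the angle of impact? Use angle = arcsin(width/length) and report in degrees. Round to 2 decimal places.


Blood spatter impact angle calculation:
width / length = 7.0 / 9.5 = 0.736842
angle = arcsin(0.736842)
angle = 47.46 degrees

47.46


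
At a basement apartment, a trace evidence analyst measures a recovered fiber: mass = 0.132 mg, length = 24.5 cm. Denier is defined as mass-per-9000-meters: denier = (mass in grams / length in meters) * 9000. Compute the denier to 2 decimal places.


Denier calculation:
Mass in grams = 0.132 mg / 1000 = 0.000132 g
Length in meters = 24.5 cm / 100 = 0.245 m
Linear density = mass / length = 0.000132 / 0.245 = 0.00053878 g/m
Denier = (g/m) * 9000 = 0.00053878 * 9000 = 4.85

4.85


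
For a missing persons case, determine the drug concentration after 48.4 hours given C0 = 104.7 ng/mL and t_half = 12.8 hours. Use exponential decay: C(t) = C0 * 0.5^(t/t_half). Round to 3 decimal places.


Drug concentration decay:
Number of half-lives = t / t_half = 48.4 / 12.8 = 3.78125
Decay factor = 0.5^3.78125 = 0.0727328
C(t) = 104.7 * 0.0727328 = 7.615 ng/mL

7.615


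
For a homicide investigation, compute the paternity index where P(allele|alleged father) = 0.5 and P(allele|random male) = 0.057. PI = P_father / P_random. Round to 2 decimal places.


Paternity Index calculation:
PI = P(allele|father) / P(allele|random)
PI = 0.5 / 0.057
PI = 8.77

8.77


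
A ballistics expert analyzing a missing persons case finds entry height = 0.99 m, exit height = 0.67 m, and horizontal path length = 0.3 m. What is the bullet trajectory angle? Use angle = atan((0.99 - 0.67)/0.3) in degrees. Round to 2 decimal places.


Bullet trajectory angle:
Height difference = 0.99 - 0.67 = 0.32 m
angle = atan(0.32 / 0.3)
angle = atan(1.066667)
angle = 46.85 degrees

46.85


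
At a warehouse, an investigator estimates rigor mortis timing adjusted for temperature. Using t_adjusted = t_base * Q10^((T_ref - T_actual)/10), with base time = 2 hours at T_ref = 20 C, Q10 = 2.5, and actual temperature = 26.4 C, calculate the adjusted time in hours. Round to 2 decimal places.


Rigor mortis time adjustment:
Exponent = (T_ref - T_actual) / 10 = (20 - 26.4) / 10 = -0.64
Q10 factor = 2.5^-0.64 = 0.55631
t_adjusted = 2 * 0.55631 = 1.11 hours

1.11


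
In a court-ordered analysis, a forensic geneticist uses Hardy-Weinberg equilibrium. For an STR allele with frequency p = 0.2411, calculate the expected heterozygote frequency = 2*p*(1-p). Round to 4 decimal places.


Hardy-Weinberg heterozygote frequency:
q = 1 - p = 1 - 0.2411 = 0.7589
2pq = 2 * 0.2411 * 0.7589 = 0.3659

0.3659


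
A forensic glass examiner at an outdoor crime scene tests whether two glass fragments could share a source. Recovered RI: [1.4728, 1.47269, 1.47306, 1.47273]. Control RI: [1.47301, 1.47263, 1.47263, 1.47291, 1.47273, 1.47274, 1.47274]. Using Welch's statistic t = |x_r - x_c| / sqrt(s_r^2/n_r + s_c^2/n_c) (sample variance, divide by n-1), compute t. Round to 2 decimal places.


Welch's t-criterion for glass RI comparison:
Recovered mean = sum / n_r = 5.89128 / 4 = 1.47282
Control mean = sum / n_c = 10.30939 / 7 = 1.47277
Recovered sample variance s_r^2 = 2.76667e-08
Control sample variance s_c^2 = 1.99667e-08
Welch SE (unpooled) = sqrt(s_r^2/n_r + s_c^2/n_c) = sqrt(6.91667e-09 + 2.85238e-09) = sqrt(9.76905e-09) = 9.88385e-05
|mean_r - mean_c| = 5e-05
t = 5e-05 / 9.88385e-05 = 0.51

0.51


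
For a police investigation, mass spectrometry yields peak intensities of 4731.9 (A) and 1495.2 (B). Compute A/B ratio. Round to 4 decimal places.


Spectral peak ratio:
Peak A = 4731.9 counts
Peak B = 1495.2 counts
Ratio = 4731.9 / 1495.2 = 3.1647

3.1647


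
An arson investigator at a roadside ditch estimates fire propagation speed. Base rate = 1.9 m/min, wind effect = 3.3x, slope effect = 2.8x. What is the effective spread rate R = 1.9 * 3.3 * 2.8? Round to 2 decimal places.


Fire spread rate calculation:
R = R0 * wind_factor * slope_factor
= 1.9 * 3.3 * 2.8
= 6.27 * 2.8
= 17.56 m/min

17.56


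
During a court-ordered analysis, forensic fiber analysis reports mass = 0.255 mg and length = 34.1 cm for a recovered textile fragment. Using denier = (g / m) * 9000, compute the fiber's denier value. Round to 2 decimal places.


Denier calculation:
Mass in grams = 0.255 mg / 1000 = 0.000255 g
Length in meters = 34.1 cm / 100 = 0.341 m
Linear density = mass / length = 0.000255 / 0.341 = 0.0007478 g/m
Denier = (g/m) * 9000 = 0.0007478 * 9000 = 6.73

6.73


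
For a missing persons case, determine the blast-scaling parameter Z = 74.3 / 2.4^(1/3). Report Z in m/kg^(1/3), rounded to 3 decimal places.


Scaled distance calculation:
W^(1/3) = 2.4^(1/3) = 1.338866
Z = R / W^(1/3) = 74.3 / 1.338866
Z = 55.495 m/kg^(1/3)

55.495


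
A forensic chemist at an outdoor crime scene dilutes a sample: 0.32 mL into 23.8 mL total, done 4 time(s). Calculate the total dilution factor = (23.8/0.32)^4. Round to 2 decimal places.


Dilution factor calculation:
Single dilution = V_total / V_sample = 23.8 / 0.32 ≈ 74.375
Number of dilutions = 4
Total DF = (23.8 / 0.32)^4 (full precision, rounded at the end) = 30599048.00

30599048.00


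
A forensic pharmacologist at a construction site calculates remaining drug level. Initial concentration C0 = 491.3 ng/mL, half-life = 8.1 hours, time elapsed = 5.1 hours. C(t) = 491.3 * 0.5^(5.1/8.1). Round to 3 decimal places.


Drug concentration decay:
Number of half-lives = t / t_half = 5.1 / 8.1 = 0.62963
Decay factor = 0.5^0.62963 = 0.64634216
C(t) = 491.3 * 0.64634216 = 317.548 ng/mL

317.548


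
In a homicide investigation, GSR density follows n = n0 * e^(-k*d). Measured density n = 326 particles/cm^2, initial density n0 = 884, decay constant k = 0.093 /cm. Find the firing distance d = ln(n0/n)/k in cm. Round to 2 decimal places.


GSR distance calculation:
n0/n = 884 / 326 = 2.711656
ln(n0/n) = 0.99756
d = 0.99756 / 0.093 = 10.73 cm

10.73


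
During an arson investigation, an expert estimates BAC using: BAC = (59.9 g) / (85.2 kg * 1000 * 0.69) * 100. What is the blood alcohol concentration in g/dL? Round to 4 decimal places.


Applying the Widmark formula:
BAC = (dose_g / (body_wt * 1000 * r)) * 100
Denominator = 85.2 * 1000 * 0.69 = 58788
BAC = (59.9 / 58788) * 100
BAC = 0.1019 g/dL

0.1019
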